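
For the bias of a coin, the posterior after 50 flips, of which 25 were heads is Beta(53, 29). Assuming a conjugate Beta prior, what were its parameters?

Beta(28, 4)

Under Beta–binomial conjugacy the posterior parameters are (a+s, b+f).
Subtract the data counts: 53−25=28, 29−25=4.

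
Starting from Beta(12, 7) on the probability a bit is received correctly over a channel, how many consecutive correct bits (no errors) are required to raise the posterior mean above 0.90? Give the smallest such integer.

After k correct bits and 0 errors the posterior is Beta(12+k, 7), with mean (12+k)/(12+7+k).
Set (12+k)/(19+k) > 0.90 and solve: k > (0.90·19 − 12)/(1 − 0.90) = 51.000.
The smallest integer exceeding 51.000 is 52, and checking k=52: (64)/(71) = 0.9014 > 0.90.

k = 52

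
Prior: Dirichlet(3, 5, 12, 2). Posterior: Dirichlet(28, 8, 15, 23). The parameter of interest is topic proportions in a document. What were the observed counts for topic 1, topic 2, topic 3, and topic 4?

For a Dirichlet(α) prior with multinomial counts c, the posterior is Dirichlet(α + c) componentwise.
Counts are posterior − prior componentwise: 28−3=25, 8−5=3, 15−12=3, 23−2=21.

counts (25, 3, 3, 21)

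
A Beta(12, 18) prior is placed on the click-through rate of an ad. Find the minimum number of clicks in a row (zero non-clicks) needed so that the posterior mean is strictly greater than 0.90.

k = 151

After k clicks and 0 non-clicks the posterior is Beta(12+k, 18), with mean (12+k)/(12+18+k).
Set (12+k)/(30+k) > 0.90 and solve: k > (0.90·30 − 12)/(1 − 0.90) = 150.000.
The smallest integer exceeding 150.000 is 151, and checking k=151: (163)/(181) = 0.9006 > 0.90.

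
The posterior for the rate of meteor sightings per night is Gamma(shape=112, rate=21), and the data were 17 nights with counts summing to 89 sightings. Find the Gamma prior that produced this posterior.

Gamma(shape=23, rate=4)

A Gamma(α, β) prior (rate parametrization) on a Poisson rate with n observations summing to S gives posterior Gamma(α+S, β+n).
So α = 112 − 89 = 23 and β = 21 − 17 = 4.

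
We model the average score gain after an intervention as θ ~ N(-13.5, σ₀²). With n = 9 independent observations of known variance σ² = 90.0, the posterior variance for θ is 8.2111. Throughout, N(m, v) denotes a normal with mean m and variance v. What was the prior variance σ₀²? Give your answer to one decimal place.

σ₀² = 45.9

Posterior precision equals prior precision plus data precision: 1/σ_n² = 1/σ₀² + n/σ².
So 1/σ₀² = 1/8.2111 − 9/90.0 = 0.121786 − 0.100000 = 0.021786.
Hence σ₀² = 1/0.021786 ≈ 45.9.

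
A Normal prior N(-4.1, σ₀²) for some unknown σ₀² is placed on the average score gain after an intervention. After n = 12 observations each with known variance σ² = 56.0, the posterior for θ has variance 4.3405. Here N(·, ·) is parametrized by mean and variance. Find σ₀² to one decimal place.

σ₀² = 62.1

For the Normal–Normal model with known σ², precisions add: τ_n = τ₀ + n/σ².
So 1/σ₀² = 1/4.3405 − 12/56.0 = 0.230388 − 0.214286 = 0.016102.
Hence σ₀² = 1/0.016102 ≈ 62.1.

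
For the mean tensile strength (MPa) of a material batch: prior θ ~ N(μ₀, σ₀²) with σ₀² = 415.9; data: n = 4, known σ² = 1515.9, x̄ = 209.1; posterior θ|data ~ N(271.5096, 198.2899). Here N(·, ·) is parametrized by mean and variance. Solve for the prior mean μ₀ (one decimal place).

μ₀ = 340.0

The posterior mean is a precision-weighted average: μ_n = (τ₀μ₀ + τ_data·x̄)/(τ₀+τ_data), with τ₀=1/σ₀² and τ_data=n/σ².
Here τ₀ = 1/415.9 = 0.002404 and τ_data = 4/1515.9 = 0.002639, so τ_n = 0.005043.
Rearranging for μ₀: μ₀ = (μ_n·τ_n − τ_data·x̄)/τ₀ = (271.5096·0.005043 − 0.002639·209.1) / 0.002404 = 0.817408/0.002404 ≈ 340.0.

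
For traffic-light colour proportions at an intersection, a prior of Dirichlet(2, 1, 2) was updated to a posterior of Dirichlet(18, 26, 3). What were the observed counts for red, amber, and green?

For a Dirichlet(α) prior with multinomial counts c, the posterior is Dirichlet(α + c) componentwise.
Counts are posterior − prior componentwise: 18−2=16, 26−1=25, 3−2=1.

counts (16, 25, 1)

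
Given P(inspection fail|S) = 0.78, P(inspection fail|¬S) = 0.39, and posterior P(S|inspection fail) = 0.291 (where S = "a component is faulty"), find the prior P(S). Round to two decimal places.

In odds form, posterior odds = prior odds × likelihood ratio, so prior odds = posterior odds ÷ LR.
Posterior odds = 0.291/(1−0.291) = 0.4104. LR = 0.78/0.39 = 2.0000.
Prior odds = 0.4104/2.0000 = 0.2052, so P(S) = 0.2052/(1+0.2052) ≈ 0.17.

P(S) = 0.17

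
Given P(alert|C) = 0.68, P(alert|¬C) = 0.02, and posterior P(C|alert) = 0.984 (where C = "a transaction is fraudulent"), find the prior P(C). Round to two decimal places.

In odds form, posterior odds = prior odds × likelihood ratio, so prior odds = posterior odds ÷ LR.
Posterior odds = 0.984/(1−0.984) = 61.5000. LR = 0.68/0.02 = 34.0000.
Prior odds = 61.5000/34.0000 = 1.8088, so P(C) = 1.8088/(1+1.8088) ≈ 0.64.

P(C) = 0.64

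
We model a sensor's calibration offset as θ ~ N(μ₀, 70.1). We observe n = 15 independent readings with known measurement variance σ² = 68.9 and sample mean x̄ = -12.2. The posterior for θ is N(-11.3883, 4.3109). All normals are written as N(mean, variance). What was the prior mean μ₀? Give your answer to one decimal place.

With known observation variance, the Normal–Normal posterior has precision τ_n = τ₀ + n/σ² and mean μ_n = (τ₀μ₀ + (n/σ²)x̄)/τ_n.
Here τ₀ = 1/70.1 = 0.014265 and τ_data = 15/68.9 = 0.217707, so τ_n = 0.231972.
Rearranging for μ₀: μ₀ = (μ_n·τ_n − τ_data·x̄)/τ₀ = (-11.3883·0.231972 − 0.217707·-12.2) / 0.014265 = 0.014259/0.014265 ≈ 1.0.

μ₀ = 1.0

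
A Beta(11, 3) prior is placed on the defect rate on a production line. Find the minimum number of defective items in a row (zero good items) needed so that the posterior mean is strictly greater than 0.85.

After k defective items and 0 good items the posterior is Beta(11+k, 3), with mean (11+k)/(11+3+k).
Set (11+k)/(14+k) > 0.85 and solve: k > (0.85·14 − 11)/(1 − 0.85) = 6.000.
The smallest integer exceeding 6.000 is 7.

k = 7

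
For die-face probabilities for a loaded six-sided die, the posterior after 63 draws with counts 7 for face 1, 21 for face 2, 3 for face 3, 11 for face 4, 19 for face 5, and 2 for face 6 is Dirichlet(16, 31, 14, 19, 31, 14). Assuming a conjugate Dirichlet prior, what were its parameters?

For a Dirichlet(α) prior with multinomial counts c, the posterior is Dirichlet(α + c) componentwise.
Subtract each count from the matching posterior parameter: 16−7=9, 31−21=10, 14−3=11, 19−11=8, 31−19=12, 14−2=12.

Dirichlet(9, 10, 11, 8, 12, 12)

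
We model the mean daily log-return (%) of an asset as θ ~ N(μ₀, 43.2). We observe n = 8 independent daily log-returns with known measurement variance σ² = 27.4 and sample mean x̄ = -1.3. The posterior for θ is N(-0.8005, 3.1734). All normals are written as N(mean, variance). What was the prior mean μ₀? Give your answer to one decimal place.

With known observation variance, the Normal–Normal posterior has precision τ_n = τ₀ + n/σ² and mean μ_n = (τ₀μ₀ + (n/σ²)x̄)/τ_n.
Here τ₀ = 1/43.2 = 0.023148 and τ_data = 8/27.4 = 0.291971, so τ_n = 0.315119.
Rearranging for μ₀: μ₀ = (μ_n·τ_n − τ_data·x̄)/τ₀ = (-0.8005·0.315119 − 0.291971·-1.3) / 0.023148 = 0.127310/0.023148 ≈ 5.5.

μ₀ = 5.5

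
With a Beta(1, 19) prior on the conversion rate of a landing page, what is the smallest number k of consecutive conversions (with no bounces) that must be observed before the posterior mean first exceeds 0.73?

k = 51

After k conversions and 0 bounces the posterior is Beta(1+k, 19), with mean (1+k)/(1+19+k).
Set (1+k)/(20+k) > 0.73 and solve: k > (0.73·20 − 1)/(1 − 0.73) = 50.370.
The smallest integer exceeding 50.370 is 51, and checking k=51: (52)/(71) = 0.7324 > 0.73.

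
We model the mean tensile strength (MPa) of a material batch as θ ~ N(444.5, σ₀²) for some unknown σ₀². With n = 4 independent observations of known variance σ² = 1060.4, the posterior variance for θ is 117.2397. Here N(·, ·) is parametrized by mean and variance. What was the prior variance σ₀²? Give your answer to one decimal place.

σ₀² = 210.2

For the Normal–Normal model with known σ², precisions add: τ_n = τ₀ + n/σ².
So 1/σ₀² = 1/117.2397 − 4/1060.4 = 0.008530 − 0.003772 = 0.004758.
Hence σ₀² = 1/0.004758 ≈ 210.2.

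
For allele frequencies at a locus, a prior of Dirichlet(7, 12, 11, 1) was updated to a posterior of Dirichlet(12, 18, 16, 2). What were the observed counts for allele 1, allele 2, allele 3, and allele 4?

counts (5, 6, 5, 1)

For a Dirichlet(α) prior with multinomial counts c, the posterior is Dirichlet(α + c) componentwise.
Counts are posterior − prior componentwise: 12−7=5, 18−12=6, 16−11=5, 2−1=1.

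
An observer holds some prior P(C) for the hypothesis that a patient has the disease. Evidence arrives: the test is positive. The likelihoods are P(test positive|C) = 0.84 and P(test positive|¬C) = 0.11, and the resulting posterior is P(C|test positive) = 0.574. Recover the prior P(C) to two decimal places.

P(C) = 0.15

Bayes' rule in odds form gives O(C|E) = O(C)·[P(E|C)/P(E|¬C)], hence O(C) = O(C|E)/LR.
Posterior odds = 0.574/(1−0.574) = 1.3474. LR = 0.84/0.11 = 7.6364.
Prior odds = 1.3474/7.6364 = 0.1764, so P(C) = 0.1764/(1+0.1764) ≈ 0.15.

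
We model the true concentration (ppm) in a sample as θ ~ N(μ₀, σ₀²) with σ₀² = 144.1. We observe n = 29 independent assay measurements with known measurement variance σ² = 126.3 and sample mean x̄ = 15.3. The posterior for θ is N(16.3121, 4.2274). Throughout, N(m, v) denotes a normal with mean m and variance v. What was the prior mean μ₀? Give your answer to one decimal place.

μ₀ = 49.8

The posterior mean is a precision-weighted average: μ_n = (τ₀μ₀ + τ_data·x̄)/(τ₀+τ_data), with τ₀=1/σ₀² and τ_data=n/σ².
Here τ₀ = 1/144.1 = 0.006940 and τ_data = 29/126.3 = 0.229612, so τ_n = 0.236552.
Rearranging for μ₀: μ₀ = (μ_n·τ_n − τ_data·x̄)/τ₀ = (16.3121·0.236552 − 0.229612·15.3) / 0.006940 = 0.345596/0.006940 ≈ 49.8.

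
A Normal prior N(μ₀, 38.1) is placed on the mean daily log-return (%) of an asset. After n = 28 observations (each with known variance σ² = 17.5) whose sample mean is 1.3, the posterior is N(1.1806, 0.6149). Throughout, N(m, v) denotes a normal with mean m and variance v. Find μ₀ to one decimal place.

With known observation variance, the Normal–Normal posterior has precision τ_n = τ₀ + n/σ² and mean μ_n = (τ₀μ₀ + (n/σ²)x̄)/τ_n.
Here τ₀ = 1/38.1 = 0.026247 and τ_data = 28/17.5 = 1.600000, so τ_n = 1.626247.
Rearranging for μ₀: μ₀ = (μ_n·τ_n − τ_data·x̄)/τ₀ = (1.1806·1.626247 − 1.600000·1.3) / 0.026247 = -0.160053/0.026247 ≈ -6.1.

μ₀ = -6.1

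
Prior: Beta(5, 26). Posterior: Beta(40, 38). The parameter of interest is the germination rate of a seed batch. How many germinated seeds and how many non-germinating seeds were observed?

35 germinated seeds and 12 non-germinating seeds

A Beta(α, β) prior with s successes and f failures in binomial data gives a Beta(α+s, β+f) posterior.
Match parameters: s=40−5=35, f=38−26=12.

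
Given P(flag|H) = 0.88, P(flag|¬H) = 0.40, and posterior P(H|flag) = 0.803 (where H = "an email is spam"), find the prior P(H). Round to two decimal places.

Bayes' rule in odds form gives O(H|E) = O(H)·[P(E|H)/P(E|¬H)], hence O(H) = O(H|E)/LR.
Posterior odds = 0.803/(1−0.803) = 4.0761. LR = 0.88/0.40 = 2.2000.
Prior odds = 4.0761/2.2000 = 1.8528, so P(H) = 1.8528/(1+1.8528) ≈ 0.65.

P(H) = 0.65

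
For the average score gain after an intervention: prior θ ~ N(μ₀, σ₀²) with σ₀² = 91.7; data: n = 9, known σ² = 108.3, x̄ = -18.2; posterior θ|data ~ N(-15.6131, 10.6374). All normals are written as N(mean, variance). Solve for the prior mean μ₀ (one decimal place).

μ₀ = 4.1

The posterior mean is a precision-weighted average: μ_n = (τ₀μ₀ + τ_data·x̄)/(τ₀+τ_data), with τ₀=1/σ₀² and τ_data=n/σ².
Here τ₀ = 1/91.7 = 0.010905 and τ_data = 9/108.3 = 0.083102, so τ_n = 0.094007.
Rearranging for μ₀: μ₀ = (μ_n·τ_n − τ_data·x̄)/τ₀ = (-15.6131·0.094007 − 0.083102·-18.2) / 0.010905 = 0.044716/0.010905 ≈ 4.1.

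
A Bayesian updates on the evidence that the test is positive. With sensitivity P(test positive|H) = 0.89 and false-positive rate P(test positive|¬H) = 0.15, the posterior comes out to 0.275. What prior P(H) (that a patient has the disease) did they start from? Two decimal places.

P(H) = 0.06

In odds form, posterior odds = prior odds × likelihood ratio, so prior odds = posterior odds ÷ LR.
Posterior odds = 0.275/(1−0.275) = 0.3793. LR = 0.89/0.15 = 5.9333.
Prior odds = 0.3793/5.9333 = 0.0639, so P(H) = 0.0639/(1+0.0639) ≈ 0.06.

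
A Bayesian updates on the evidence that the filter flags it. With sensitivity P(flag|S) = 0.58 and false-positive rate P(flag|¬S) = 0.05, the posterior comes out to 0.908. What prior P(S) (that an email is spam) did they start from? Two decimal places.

In odds form, posterior odds = prior odds × likelihood ratio, so prior odds = posterior odds ÷ LR.
Posterior odds = 0.908/(1−0.908) = 9.8696. LR = 0.58/0.05 = 11.6000.
Prior odds = 9.8696/11.6000 = 0.8508, so P(S) = 0.8508/(1+0.8508) ≈ 0.46.

P(S) = 0.46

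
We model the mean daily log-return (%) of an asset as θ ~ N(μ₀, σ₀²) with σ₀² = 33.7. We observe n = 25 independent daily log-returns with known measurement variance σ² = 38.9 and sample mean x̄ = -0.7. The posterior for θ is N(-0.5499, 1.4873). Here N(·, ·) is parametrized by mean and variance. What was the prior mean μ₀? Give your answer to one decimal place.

With known observation variance, the Normal–Normal posterior has precision τ_n = τ₀ + n/σ² and mean μ_n = (τ₀μ₀ + (n/σ²)x̄)/τ_n.
Here τ₀ = 1/33.7 = 0.029674 and τ_data = 25/38.9 = 0.642674, so τ_n = 0.672348.
Rearranging for μ₀: μ₀ = (μ_n·τ_n − τ_data·x̄)/τ₀ = (-0.5499·0.672348 − 0.642674·-0.7) / 0.029674 = 0.080148/0.029674 ≈ 2.7.

μ₀ = 2.7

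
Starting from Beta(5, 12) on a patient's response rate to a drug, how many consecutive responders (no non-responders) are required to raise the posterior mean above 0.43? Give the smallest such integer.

After k responders and 0 non-responders the posterior is Beta(5+k, 12), with mean (5+k)/(5+12+k).
Set (5+k)/(17+k) > 0.43 and solve: k > (0.43·17 − 5)/(1 − 0.43) = 4.053.
The smallest integer exceeding 4.053 is 5.

k = 5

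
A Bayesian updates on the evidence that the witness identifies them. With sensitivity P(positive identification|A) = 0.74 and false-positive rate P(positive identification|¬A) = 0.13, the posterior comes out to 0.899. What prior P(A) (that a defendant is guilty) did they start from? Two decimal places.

P(A) = 0.61

In odds form, posterior odds = prior odds × likelihood ratio, so prior odds = posterior odds ÷ LR.
Posterior odds = 0.899/(1−0.899) = 8.9010. LR = 0.74/0.13 = 5.6923.
Prior odds = 8.9010/5.6923 = 1.5637, so P(A) = 1.5637/(1+1.5637) ≈ 0.61.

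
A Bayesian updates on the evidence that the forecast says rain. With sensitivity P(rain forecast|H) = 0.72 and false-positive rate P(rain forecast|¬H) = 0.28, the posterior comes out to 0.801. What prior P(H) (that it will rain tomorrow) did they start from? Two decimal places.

P(H) = 0.61

In odds form, posterior odds = prior odds × likelihood ratio, so prior odds = posterior odds ÷ LR.
Posterior odds = 0.801/(1−0.801) = 4.0251. LR = 0.72/0.28 = 2.5714.
Prior odds = 4.0251/2.5714 = 1.5653, so P(H) = 1.5653/(1+1.5653) ≈ 0.61.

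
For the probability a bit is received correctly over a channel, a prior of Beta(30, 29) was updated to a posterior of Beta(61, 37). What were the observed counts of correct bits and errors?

Beta is conjugate to the binomial likelihood: posterior = Beta(α+s, β+f).
Match parameters: s=61−30=31, f=37−29=8.

31 correct bits and 8 errors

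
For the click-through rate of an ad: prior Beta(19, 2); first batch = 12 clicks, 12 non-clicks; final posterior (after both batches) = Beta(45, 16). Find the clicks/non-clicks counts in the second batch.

14 clicks and 2 non-clicks

Because Beta–binomial updating is additive in the counts, the combined data contributed (α_post−α_prior, β_post−β_prior) successes and failures.
Total across both batches: 45−19=26 clicks, 16−2=14 non-clicks.
Subtract the first batch: 26−12=14 clicks and 14−12=2 non-clicks.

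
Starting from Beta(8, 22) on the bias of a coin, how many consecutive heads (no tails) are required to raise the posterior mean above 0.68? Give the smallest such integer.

k = 39

After k heads and 0 tails the posterior is Beta(8+k, 22), with mean (8+k)/(8+22+k).
Set (8+k)/(30+k) > 0.68 and solve: k > (0.68·30 − 8)/(1 − 0.68) = 38.750.
The smallest integer exceeding 38.750 is 39.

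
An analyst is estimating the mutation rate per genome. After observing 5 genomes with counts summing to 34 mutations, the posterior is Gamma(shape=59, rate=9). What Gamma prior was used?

Gamma–Poisson conjugacy: posterior shape = α + Σxᵢ, posterior rate = β + n.
So α = 59 − 34 = 25 and β = 9 − 5 = 4.

Gamma(shape=25, rate=4)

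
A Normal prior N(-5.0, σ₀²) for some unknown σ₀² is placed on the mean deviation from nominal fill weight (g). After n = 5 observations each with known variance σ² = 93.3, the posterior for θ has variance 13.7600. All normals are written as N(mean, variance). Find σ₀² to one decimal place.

σ₀² = 52.4

Posterior precision equals prior precision plus data precision: 1/σ_n² = 1/σ₀² + n/σ².
So 1/σ₀² = 1/13.7600 − 5/93.3 = 0.072674 − 0.053591 = 0.019083.
Hence σ₀² = 1/0.019083 ≈ 52.4.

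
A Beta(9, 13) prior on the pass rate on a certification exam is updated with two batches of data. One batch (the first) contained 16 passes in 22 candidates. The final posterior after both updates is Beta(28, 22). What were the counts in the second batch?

Because Beta–binomial updating is additive in the counts, the combined data contributed (α_post−α_prior, β_post−β_prior) successes and failures.
Total across both batches: 28−9=19 passes, 22−13=9 failures.
Subtract the first batch: 19−16=3 passes and 9−6=3 failures.

3 passes and 3 failures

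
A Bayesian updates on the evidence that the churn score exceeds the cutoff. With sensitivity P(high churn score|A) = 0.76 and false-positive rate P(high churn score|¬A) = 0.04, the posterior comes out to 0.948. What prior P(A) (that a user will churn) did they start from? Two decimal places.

Bayes' rule in odds form gives O(A|E) = O(A)·[P(E|A)/P(E|¬A)], hence O(A) = O(A|E)/LR.
Posterior odds = 0.948/(1−0.948) = 18.2308. LR = 0.76/0.04 = 19.0000.
Prior odds = 18.2308/19.0000 = 0.9595, so P(A) = 0.9595/(1+0.9595) ≈ 0.49.

P(A) = 0.49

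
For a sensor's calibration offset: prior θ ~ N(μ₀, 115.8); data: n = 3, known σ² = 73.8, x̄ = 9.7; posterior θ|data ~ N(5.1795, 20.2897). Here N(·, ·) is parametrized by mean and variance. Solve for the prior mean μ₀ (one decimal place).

With known observation variance, the Normal–Normal posterior has precision τ_n = τ₀ + n/σ² and mean μ_n = (τ₀μ₀ + (n/σ²)x̄)/τ_n.
Here τ₀ = 1/115.8 = 0.008636 and τ_data = 3/73.8 = 0.040650, so τ_n = 0.049286.
Rearranging for μ₀: μ₀ = (μ_n·τ_n − τ_data·x̄)/τ₀ = (5.1795·0.049286 − 0.040650·9.7) / 0.008636 = -0.139028/0.008636 ≈ -16.1.

μ₀ = -16.1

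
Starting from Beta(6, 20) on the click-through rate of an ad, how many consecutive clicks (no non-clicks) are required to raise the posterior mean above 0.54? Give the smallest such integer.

After k clicks and 0 non-clicks the posterior is Beta(6+k, 20), with mean (6+k)/(6+20+k).
Set (6+k)/(26+k) > 0.54 and solve: k > (0.54·26 − 6)/(1 − 0.54) = 17.478.
The smallest integer exceeding 17.478 is 18, and checking k=18: (24)/(44) = 0.5455 > 0.54.

k = 18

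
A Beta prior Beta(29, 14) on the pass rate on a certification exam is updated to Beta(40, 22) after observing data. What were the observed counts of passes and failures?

Beta is conjugate to the binomial likelihood: posterior = Beta(α+s, β+f).
So s = 40 − 29 = 11 and f = 22 − 14 = 8.

11 passes and 8 failures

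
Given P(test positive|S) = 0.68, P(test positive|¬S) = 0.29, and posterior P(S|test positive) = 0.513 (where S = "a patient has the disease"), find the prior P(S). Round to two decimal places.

Bayes' rule in odds form gives O(S|E) = O(S)·[P(E|S)/P(E|¬S)], hence O(S) = O(S|E)/LR.
Posterior odds = 0.513/(1−0.513) = 1.0534. LR = 0.68/0.29 = 2.3448.
Prior odds = 1.0534/2.3448 = 0.4492, so P(S) = 0.4492/(1+0.4492) ≈ 0.31.

P(S) = 0.31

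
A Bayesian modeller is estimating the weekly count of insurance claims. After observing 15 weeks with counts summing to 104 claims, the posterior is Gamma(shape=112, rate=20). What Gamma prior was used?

Gamma(shape=8, rate=5)

Gamma–Poisson conjugacy: posterior shape = α + Σxᵢ, posterior rate = β + n.
So α = 112 − 104 = 8 and β = 20 − 15 = 5.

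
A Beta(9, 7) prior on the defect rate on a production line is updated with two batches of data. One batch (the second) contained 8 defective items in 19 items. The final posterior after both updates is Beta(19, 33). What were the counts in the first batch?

2 defective items and 15 good items

Because Beta–binomial updating is additive in the counts, the combined data contributed (α_post−α_prior, β_post−β_prior) successes and failures.
Total across both batches: 19−9=10 defective items, 33−7=26 good items.
Subtract the second batch: 10−8=2 defective items and 26−11=15 good items.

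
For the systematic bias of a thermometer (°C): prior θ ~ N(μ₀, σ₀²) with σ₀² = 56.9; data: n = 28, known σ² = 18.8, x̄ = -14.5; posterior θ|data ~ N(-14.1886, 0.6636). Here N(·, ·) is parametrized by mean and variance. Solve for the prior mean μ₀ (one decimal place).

μ₀ = 12.2

With known observation variance, the Normal–Normal posterior has precision τ_n = τ₀ + n/σ² and mean μ_n = (τ₀μ₀ + (n/σ²)x̄)/τ_n.
Here τ₀ = 1/56.9 = 0.017575 and τ_data = 28/18.8 = 1.489362, so τ_n = 1.506937.
Rearranging for μ₀: μ₀ = (μ_n·τ_n − τ_data·x̄)/τ₀ = (-14.1886·1.506937 − 1.489362·-14.5) / 0.017575 = 0.214423/0.017575 ≈ 12.2.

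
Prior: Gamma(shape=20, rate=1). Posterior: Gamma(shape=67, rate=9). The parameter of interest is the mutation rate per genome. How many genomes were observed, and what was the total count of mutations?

n = 8 genomes with total 47 mutations

A Gamma(α, β) prior (rate parametrization) on a Poisson rate with n observations summing to S gives posterior Gamma(α+S, β+n).
Matching: Σxᵢ = 67 − 20 = 47 and n = 9 − 1 = 8.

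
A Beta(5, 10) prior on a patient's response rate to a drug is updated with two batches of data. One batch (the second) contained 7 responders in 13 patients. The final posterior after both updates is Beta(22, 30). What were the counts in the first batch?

10 responders and 14 non-responders

Because Beta–binomial updating is additive in the counts, the combined data contributed (α_post−α_prior, β_post−β_prior) successes and failures.
Total across both batches: 22−5=17 responders, 30−10=20 non-responders.
Subtract the second batch: 17−7=10 responders and 20−6=14 non-responders.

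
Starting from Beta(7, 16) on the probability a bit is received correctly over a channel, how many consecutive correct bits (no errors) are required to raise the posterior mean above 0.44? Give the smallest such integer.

k = 6

After k correct bits and 0 errors the posterior is Beta(7+k, 16), with mean (7+k)/(7+16+k).
Set (7+k)/(23+k) > 0.44 and solve: k > (0.44·23 − 7)/(1 − 0.44) = 5.571.
The smallest integer exceeding 5.571 is 6.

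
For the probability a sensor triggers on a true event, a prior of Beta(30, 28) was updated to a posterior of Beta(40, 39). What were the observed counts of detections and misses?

Beta is conjugate to the binomial likelihood: posterior = Beta(α+s, β+f).
Match parameters: s=40−30=10, f=39−28=11.

10 detections and 11 misses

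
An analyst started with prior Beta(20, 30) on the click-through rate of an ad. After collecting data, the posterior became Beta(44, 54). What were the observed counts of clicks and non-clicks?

Beta is conjugate to the binomial likelihood: posterior = Beta(a+s, b+f).
Match parameters: s=44−20=24, f=54−30=24.

24 clicks and 24 non-clicks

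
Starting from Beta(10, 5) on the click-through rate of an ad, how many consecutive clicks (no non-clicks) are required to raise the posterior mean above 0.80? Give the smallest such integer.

After k clicks and 0 non-clicks the posterior is Beta(10+k, 5), with mean (10+k)/(10+5+k).
Set (10+k)/(15+k) > 0.80 and solve: k > (0.80·15 − 10)/(1 − 0.80) = 10.000.
The smallest integer exceeding 10.000 is 11.

k = 11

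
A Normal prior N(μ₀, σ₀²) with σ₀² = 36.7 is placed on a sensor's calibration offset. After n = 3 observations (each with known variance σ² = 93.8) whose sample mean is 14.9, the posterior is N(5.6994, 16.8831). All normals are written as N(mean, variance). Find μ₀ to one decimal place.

With known observation variance, the Normal–Normal posterior has precision τ_n = τ₀ + n/σ² and mean μ_n = (τ₀μ₀ + (n/σ²)x̄)/τ_n.
Here τ₀ = 1/36.7 = 0.027248 and τ_data = 3/93.8 = 0.031983, so τ_n = 0.059231.
Rearranging for μ₀: μ₀ = (μ_n·τ_n − τ_data·x̄)/τ₀ = (5.6994·0.059231 − 0.031983·14.9) / 0.027248 = -0.138966/0.027248 ≈ -5.1.

μ₀ = -5.1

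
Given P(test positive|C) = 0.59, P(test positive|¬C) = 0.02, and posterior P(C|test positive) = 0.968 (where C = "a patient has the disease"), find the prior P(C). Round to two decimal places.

P(C) = 0.51

In odds form, posterior odds = prior odds × likelihood ratio, so prior odds = posterior odds ÷ LR.
Posterior odds = 0.968/(1−0.968) = 30.2500. LR = 0.59/0.02 = 29.5000.
Prior odds = 30.2500/29.5000 = 1.0254, so P(C) = 1.0254/(1+1.0254) ≈ 0.51.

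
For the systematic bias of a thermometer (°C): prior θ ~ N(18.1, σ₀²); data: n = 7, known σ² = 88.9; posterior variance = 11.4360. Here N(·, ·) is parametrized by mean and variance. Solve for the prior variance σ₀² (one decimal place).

Posterior precision equals prior precision plus data precision: 1/σ_n² = 1/σ₀² + n/σ².
So 1/σ₀² = 1/11.4360 − 7/88.9 = 0.087443 − 0.078740 = 0.008703.
Hence σ₀² = 1/0.008703 ≈ 114.9.

σ₀² = 114.9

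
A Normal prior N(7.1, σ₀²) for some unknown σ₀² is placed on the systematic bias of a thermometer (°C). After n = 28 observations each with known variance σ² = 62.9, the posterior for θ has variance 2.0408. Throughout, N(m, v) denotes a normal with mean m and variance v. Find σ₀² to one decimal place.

For the Normal–Normal model with known σ², precisions add: τ_n = τ₀ + n/σ².
So 1/σ₀² = 1/2.0408 − 28/62.9 = 0.490004 − 0.445151 = 0.044853.
Hence σ₀² = 1/0.044853 ≈ 22.3.

σ₀² = 22.3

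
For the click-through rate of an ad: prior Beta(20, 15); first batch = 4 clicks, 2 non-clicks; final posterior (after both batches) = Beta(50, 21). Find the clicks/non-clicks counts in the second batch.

26 clicks and 4 non-clicks

Sequential conjugate updates are equivalent to a single update on the pooled data, so total successes = posterior α − prior α and total failures = posterior β − prior β.
Total across both batches: 50−20=30 clicks, 21−15=6 non-clicks.
Subtract the first batch: 30−4=26 clicks and 6−2=4 non-clicks.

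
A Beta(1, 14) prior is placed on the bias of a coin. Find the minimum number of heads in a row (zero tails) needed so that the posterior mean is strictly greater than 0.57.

k = 18

After k heads and 0 tails the posterior is Beta(1+k, 14), with mean (1+k)/(1+14+k).
Set (1+k)/(15+k) > 0.57 and solve: k > (0.57·15 − 1)/(1 − 0.57) = 17.558.
The smallest integer exceeding 17.558 is 18, and checking k=18: (19)/(33) = 0.5758 > 0.57.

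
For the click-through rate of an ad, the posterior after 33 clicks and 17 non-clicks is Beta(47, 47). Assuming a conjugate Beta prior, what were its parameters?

A Beta(a, b) prior with s successes and f failures in binomial data gives a Beta(a+s, b+f) posterior.
So a = 47 − 33 = 14 and b = 47 − 17 = 30.

Beta(14, 30)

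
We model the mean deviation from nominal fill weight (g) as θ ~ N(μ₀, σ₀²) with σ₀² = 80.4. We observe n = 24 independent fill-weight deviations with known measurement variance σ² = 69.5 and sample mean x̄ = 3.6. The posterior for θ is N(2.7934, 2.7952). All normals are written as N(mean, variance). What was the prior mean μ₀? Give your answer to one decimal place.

With known observation variance, the Normal–Normal posterior has precision τ_n = τ₀ + n/σ² and mean μ_n = (τ₀μ₀ + (n/σ²)x̄)/τ_n.
Here τ₀ = 1/80.4 = 0.012438 and τ_data = 24/69.5 = 0.345324, so τ_n = 0.357762.
Rearranging for μ₀: μ₀ = (μ_n·τ_n − τ_data·x̄)/τ₀ = (2.7934·0.357762 − 0.345324·3.6) / 0.012438 = -0.243794/0.012438 ≈ -19.6.

μ₀ = -19.6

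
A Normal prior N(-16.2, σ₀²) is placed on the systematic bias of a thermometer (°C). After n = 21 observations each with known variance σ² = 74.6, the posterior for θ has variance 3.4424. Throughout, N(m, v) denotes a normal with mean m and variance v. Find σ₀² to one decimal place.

σ₀² = 111.2

Posterior precision equals prior precision plus data precision: 1/σ_n² = 1/σ₀² + n/σ².
So 1/σ₀² = 1/3.4424 − 21/74.6 = 0.290495 − 0.281501 = 0.008994.
Hence σ₀² = 1/0.008994 ≈ 111.2.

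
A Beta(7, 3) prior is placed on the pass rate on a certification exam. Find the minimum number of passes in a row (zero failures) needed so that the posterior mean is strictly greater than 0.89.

After k passes and 0 failures the posterior is Beta(7+k, 3), with mean (7+k)/(7+3+k).
Set (7+k)/(10+k) > 0.89 and solve: k > (0.89·10 − 7)/(1 − 0.89) = 17.273.
The smallest integer exceeding 17.273 is 18, and checking k=18: (25)/(28) = 0.8929 > 0.89.

k = 18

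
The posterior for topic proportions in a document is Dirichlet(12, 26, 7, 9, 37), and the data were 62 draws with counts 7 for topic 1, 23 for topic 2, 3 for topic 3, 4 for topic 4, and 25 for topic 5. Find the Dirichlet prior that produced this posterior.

For a Dirichlet(α) prior with multinomial counts c, the posterior is Dirichlet(α + c) componentwise.
Subtract each count from the matching posterior parameter: 12−7=5, 26−23=3, 7−3=4, 9−4=5, 37−25=12.

Dirichlet(5, 3, 4, 5, 12)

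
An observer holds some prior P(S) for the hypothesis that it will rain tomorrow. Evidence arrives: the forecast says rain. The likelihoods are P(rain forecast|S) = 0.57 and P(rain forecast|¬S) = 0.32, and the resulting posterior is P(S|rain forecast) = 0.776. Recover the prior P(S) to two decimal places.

In odds form, posterior odds = prior odds × likelihood ratio, so prior odds = posterior odds ÷ LR.
Posterior odds = 0.776/(1−0.776) = 3.4643. LR = 0.57/0.32 = 1.7812.
Prior odds = 3.4643/1.7812 = 1.9449, so P(S) = 1.9449/(1+1.9449) ≈ 0.66.

P(S) = 0.66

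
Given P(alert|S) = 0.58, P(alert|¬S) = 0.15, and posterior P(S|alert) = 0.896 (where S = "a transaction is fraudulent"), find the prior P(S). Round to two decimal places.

Bayes' rule in odds form gives O(S|E) = O(S)·[P(E|S)/P(E|¬S)], hence O(S) = O(S|E)/LR.
Posterior odds = 0.896/(1−0.896) = 8.6154. LR = 0.58/0.15 = 3.8667.
Prior odds = 8.6154/3.8667 = 2.2281, so P(S) = 2.2281/(1+2.2281) ≈ 0.69.

P(S) = 0.69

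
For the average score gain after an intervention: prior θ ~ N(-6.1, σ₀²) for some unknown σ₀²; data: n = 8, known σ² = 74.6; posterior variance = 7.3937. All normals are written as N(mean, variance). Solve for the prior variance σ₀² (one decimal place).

σ₀² = 35.7

Posterior precision equals prior precision plus data precision: 1/σ_n² = 1/σ₀² + n/σ².
So 1/σ₀² = 1/7.3937 − 8/74.6 = 0.135250 − 0.107239 = 0.028011.
Hence σ₀² = 1/0.028011 ≈ 35.7.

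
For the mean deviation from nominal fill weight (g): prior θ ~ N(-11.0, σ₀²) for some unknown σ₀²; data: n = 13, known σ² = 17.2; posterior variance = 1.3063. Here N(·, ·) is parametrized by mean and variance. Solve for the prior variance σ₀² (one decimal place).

σ₀² = 103.0

For the Normal–Normal model with known σ², precisions add: τ_n = τ₀ + n/σ².
So 1/σ₀² = 1/1.3063 − 13/17.2 = 0.765521 − 0.755814 = 0.009707.
Hence σ₀² = 1/0.009707 ≈ 103.0.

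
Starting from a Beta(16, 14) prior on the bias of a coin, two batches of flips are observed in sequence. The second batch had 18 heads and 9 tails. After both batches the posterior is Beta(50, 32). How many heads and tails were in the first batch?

Because Beta–binomial updating is additive in the counts, the combined data contributed (α_post−α_prior, β_post−β_prior) successes and failures.
Total across both batches: 50−16=34 heads, 32−14=18 tails.
Subtract the second batch: 34−18=16 heads and 18−9=9 tails.

16 heads and 9 tails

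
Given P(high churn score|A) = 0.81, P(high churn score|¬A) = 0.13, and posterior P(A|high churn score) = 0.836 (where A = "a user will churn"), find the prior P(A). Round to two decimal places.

P(A) = 0.45

Bayes' rule in odds form gives O(A|E) = O(A)·[P(E|A)/P(E|¬A)], hence O(A) = O(A|E)/LR.
Posterior odds = 0.836/(1−0.836) = 5.0976. LR = 0.81/0.13 = 6.2308.
Prior odds = 5.0976/6.2308 = 0.8181, so P(A) = 0.8181/(1+0.8181) ≈ 0.45.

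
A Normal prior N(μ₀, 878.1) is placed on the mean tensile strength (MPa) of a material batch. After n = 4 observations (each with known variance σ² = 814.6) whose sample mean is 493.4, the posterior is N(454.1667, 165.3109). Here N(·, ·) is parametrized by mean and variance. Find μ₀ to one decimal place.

With known observation variance, the Normal–Normal posterior has precision τ_n = τ₀ + n/σ² and mean μ_n = (τ₀μ₀ + (n/σ²)x̄)/τ_n.
Here τ₀ = 1/878.1 = 0.001139 and τ_data = 4/814.6 = 0.004910, so τ_n = 0.006049.
Rearranging for μ₀: μ₀ = (μ_n·τ_n − τ_data·x̄)/τ₀ = (454.1667·0.006049 − 0.004910·493.4) / 0.001139 = 0.324660/0.001139 ≈ 285.0.

μ₀ = 285.0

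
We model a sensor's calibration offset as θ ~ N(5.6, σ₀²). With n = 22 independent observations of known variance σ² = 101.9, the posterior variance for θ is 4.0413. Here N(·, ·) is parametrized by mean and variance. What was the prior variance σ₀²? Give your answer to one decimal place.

σ₀² = 31.7

For the Normal–Normal model with known σ², precisions add: τ_n = τ₀ + n/σ².
So 1/σ₀² = 1/4.0413 − 22/101.9 = 0.247445 − 0.215898 = 0.031547.
Hence σ₀² = 1/0.031547 ≈ 31.7.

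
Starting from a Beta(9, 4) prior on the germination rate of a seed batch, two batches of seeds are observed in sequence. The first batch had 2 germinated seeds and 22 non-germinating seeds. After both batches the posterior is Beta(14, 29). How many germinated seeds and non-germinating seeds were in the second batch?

3 germinated seeds and 3 non-germinating seeds

Because Beta–binomial updating is additive in the counts, the combined data contributed (α_post−α_prior, β_post−β_prior) successes and failures.
Total across both batches: 14−9=5 germinated seeds, 29−4=25 non-germinating seeds.
Subtract the first batch: 5−2=3 germinated seeds and 25−22=3 non-germinating seeds.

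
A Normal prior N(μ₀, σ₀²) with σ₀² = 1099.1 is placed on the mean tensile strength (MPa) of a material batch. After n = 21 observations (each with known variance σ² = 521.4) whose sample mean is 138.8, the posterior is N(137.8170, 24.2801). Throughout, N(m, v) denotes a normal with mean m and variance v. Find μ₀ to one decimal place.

μ₀ = 94.3

With known observation variance, the Normal–Normal posterior has precision τ_n = τ₀ + n/σ² and mean μ_n = (τ₀μ₀ + (n/σ²)x̄)/τ_n.
Here τ₀ = 1/1099.1 = 0.000910 and τ_data = 21/521.4 = 0.040276, so τ_n = 0.041186.
Rearranging for μ₀: μ₀ = (μ_n·τ_n − τ_data·x̄)/τ₀ = (137.8170·0.041186 − 0.040276·138.8) / 0.000910 = 0.085822/0.000910 ≈ 94.3.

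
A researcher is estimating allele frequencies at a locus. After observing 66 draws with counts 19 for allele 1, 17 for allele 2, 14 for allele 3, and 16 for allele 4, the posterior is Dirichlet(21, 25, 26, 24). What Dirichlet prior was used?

Dirichlet(2, 8, 12, 8)

For a Dirichlet(α) prior with multinomial counts c, the posterior is Dirichlet(α + c) componentwise.
Subtract each count from the matching posterior parameter: 21−19=2, 25−17=8, 26−14=12, 24−16=8.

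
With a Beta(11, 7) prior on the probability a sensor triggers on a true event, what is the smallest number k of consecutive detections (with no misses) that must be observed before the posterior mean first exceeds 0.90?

k = 53

After k detections and 0 misses the posterior is Beta(11+k, 7), with mean (11+k)/(11+7+k).
Set (11+k)/(18+k) > 0.90 and solve: k > (0.90·18 − 11)/(1 − 0.90) = 52.000.
The smallest integer exceeding 52.000 is 53, and checking k=53: (64)/(71) = 0.9014 > 0.90.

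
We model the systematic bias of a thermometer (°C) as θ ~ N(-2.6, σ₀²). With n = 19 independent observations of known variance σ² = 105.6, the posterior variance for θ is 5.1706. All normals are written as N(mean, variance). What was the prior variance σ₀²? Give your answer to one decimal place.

σ₀² = 74.2

Posterior precision equals prior precision plus data precision: 1/σ_n² = 1/σ₀² + n/σ².
So 1/σ₀² = 1/5.1706 − 19/105.6 = 0.193401 − 0.179924 = 0.013477.
Hence σ₀² = 1/0.013477 ≈ 74.2.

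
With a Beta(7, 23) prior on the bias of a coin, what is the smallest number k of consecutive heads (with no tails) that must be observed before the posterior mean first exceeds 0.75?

k = 63

After k heads and 0 tails the posterior is Beta(7+k, 23), with mean (7+k)/(7+23+k).
Set (7+k)/(30+k) > 0.75 and solve: k > (0.75·30 − 7)/(1 − 0.75) = 62.000.
The smallest integer exceeding 62.000 is 63.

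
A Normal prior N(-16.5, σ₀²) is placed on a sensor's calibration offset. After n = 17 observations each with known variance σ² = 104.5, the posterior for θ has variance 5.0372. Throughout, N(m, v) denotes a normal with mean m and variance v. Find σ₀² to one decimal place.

σ₀² = 27.9

For the Normal–Normal model with known σ², precisions add: τ_n = τ₀ + n/σ².
So 1/σ₀² = 1/5.0372 − 17/104.5 = 0.198523 − 0.162679 = 0.035844.
Hence σ₀² = 1/0.035844 ≈ 27.9.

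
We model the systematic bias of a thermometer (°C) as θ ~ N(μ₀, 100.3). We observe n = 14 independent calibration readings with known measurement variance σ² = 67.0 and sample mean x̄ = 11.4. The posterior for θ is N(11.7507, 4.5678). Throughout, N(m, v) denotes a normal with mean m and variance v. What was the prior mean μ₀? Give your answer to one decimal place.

μ₀ = 19.1

With known observation variance, the Normal–Normal posterior has precision τ_n = τ₀ + n/σ² and mean μ_n = (τ₀μ₀ + (n/σ²)x̄)/τ_n.
Here τ₀ = 1/100.3 = 0.009970 and τ_data = 14/67.0 = 0.208955, so τ_n = 0.218925.
Rearranging for μ₀: μ₀ = (μ_n·τ_n − τ_data·x̄)/τ₀ = (11.7507·0.218925 − 0.208955·11.4) / 0.009970 = 0.190435/0.009970 ≈ 19.1.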